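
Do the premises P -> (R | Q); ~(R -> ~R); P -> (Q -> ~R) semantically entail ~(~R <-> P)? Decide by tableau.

Initial set: {(P -> (R | Q)); ~(R -> ~R); (P -> (Q -> ~R)); ~~(~R <-> P)}.
~(R -> ~R): α-rule — add R, ~~R.
(P -> (R | Q)): β-rule — branch into ~P  //  (R | Q).
  branch 1 (add ~P):
    (P -> (Q -> ~R)): β-rule — branch into ~P  //  (Q -> ~R).
      branch 1.1 (add ~P):
        ~~(~R <-> P): β-rule — branch into ~R, P  //  ~~R, ~P.
          branch 1.1.1 (add ~R, P):
            × closes — contains both R and ~R.
          branch 1.1.2 (add ~~R, ~P):
            ○ open, literals {P=F, R=T}.
      branch 1.2 (add (Q -> ~R)):
        ~~(~R <-> P): β-rule — branch into ~R, P  //  ~~R, ~P.
          branch 1.2.1 (add ~R, P):
            × closes — contains both R and ~R.
          branch 1.2.2 (add ~~R, ~P):
            (Q -> ~R): β-rule — branch into ~Q  //  ~R.
              branch 1.2.2.1 (add ~Q):
                ○ open, literals {P=F, Q=F, R=T}.
              branch 1.2.2.2 (add ~R):
                × closes — contains both R and ~R.
  branch 2 (add (R | Q)):
    (P -> (Q -> ~R)): β-rule — branch into ~P  //  (Q -> ~R).
      branch 2.1 (add ~P):
        ~~(~R <-> P): β-rule — branch into ~R, P  //  ~~R, ~P.
          branch 2.1.1 (add ~R, P):
            × closes — contains both R and ~R.
          branch 2.1.2 (add ~~R, ~P):
            (R | Q): β-rule — branch into R  //  Q.
              branch 2.1.2.1 (add R):
                ○ open, literals {P=F, R=T}.
              branch 2.1.2.2 (add Q):
                ○ open, literals {P=F, Q=T, R=T}.
      branch 2.2 (add (Q -> ~R)):
        ~~(~R <-> P): β-rule — branch into ~R, P  //  ~~R, ~P.
          branch 2.2.1 (add ~R, P):
            × closes — contains both R and ~R.
          branch 2.2.2 (add ~~R, ~P):
            (R | Q): β-rule — branch into R  //  Q.
              branch 2.2.2.1 (add R):
                (Q -> ~R): β-rule — branch into ~Q  //  ~R.
                  branch 2.2.2.1.1 (add ~Q):
                    ○ open, literals {P=F, Q=F, R=T}.
                  branch 2.2.2.1.2 (add ~R):
                    × closes — contains both R and ~R.
              branch 2.2.2.2 (add Q):
                (Q -> ~R): β-rule — branch into ~Q  //  ~R.
                  branch 2.2.2.2.1 (add ~Q):
                    × closes — contains both Q and ~Q.
                  branch 2.2.2.2.2 (add ~R):
                    × closes — contains both R and ~R.
8 branches closed, 5 open.
An open branch gives a countermodel: P=F, R=T (unmentioned atoms arbitrary); the premises hold there but the conclusion fails.

No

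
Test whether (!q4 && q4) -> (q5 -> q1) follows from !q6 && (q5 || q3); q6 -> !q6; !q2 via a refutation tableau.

Yes

Initial set: {(!q6 && (q5 || q3)); (q6 -> !q6); !q2; !((!q4 && q4) -> (q5 -> q1))}.
(!q6 && (q5 || q3)): α-rule — add !q6, (q5 || q3).
!((!q4 && q4) -> (q5 -> q1)): α-rule — add (!q4 && q4), !(q5 -> q1).
(!q4 && q4): α-rule — add !q4, q4.
× closes — contains both q4 and !q4.
All 1 branch closes.
Every branch closed, so the premises entail the conclusion.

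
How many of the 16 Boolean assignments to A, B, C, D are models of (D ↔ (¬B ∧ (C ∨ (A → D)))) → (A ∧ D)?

Initial set: {T ((D ↔ (¬B ∧ (C ∨ (A → D)))) → (A ∧ D))}.
T ((D ↔ (¬B ∧ (C ∨ (A → D)))) → (A ∧ D)): β-rule — branch into F (D ↔ (¬B ∧ (C ∨ (A → D))))  //  T (A ∧ D).
  branch 1 (add F (D ↔ (¬B ∧ (C ∨ (A → D))))):
    F (D ↔ (¬B ∧ (C ∨ (A → D)))): β-rule — branch into T D, F (¬B ∧ (C ∨ (A → D)))  //  F D, T (¬B ∧ (C ∨ (A → D))).
      branch 1.1 (add T D, F (¬B ∧ (C ∨ (A → D)))):
        F (¬B ∧ (C ∨ (A → D))): β-rule — branch into F ¬B  //  F (C ∨ (A → D)).
          branch 1.1.1 (add F ¬B):
            ○ open, literals {B=T, D=T}.
          branch 1.1.2 (add F (C ∨ (A → D))):
            F (C ∨ (A → D)): α-rule — add F C, F (A → D).
            F (A → D): α-rule — add T A, F D.
            × closes — contains both D and ¬D.
      branch 1.2 (add F D, T (¬B ∧ (C ∨ (A → D)))):
        T (¬B ∧ (C ∨ (A → D))): α-rule — add T ¬B, T (C ∨ (A → D)).
        T (C ∨ (A → D)): β-rule — branch into T C  //  T (A → D).
          branch 1.2.1 (add T C):
            ○ open, literals {B=F, C=T, D=F}.
          branch 1.2.2 (add T (A → D)):
            T (A → D): β-rule — branch into F A  //  T D.
              branch 1.2.2.1 (add F A):
                ○ open, literals {A=F, B=F, D=F}.
              branch 1.2.2.2 (add T D):
                × closes — contains both D and ¬D.
  branch 2 (add T (A ∧ D)):
    T (A ∧ D): α-rule — add T A, T D.
    ○ open, literals {A=T, D=T}.
2 branches closed, 4 open.
Each open branch fixes some atoms; the unmentioned ones are free. Counting distinct full assignments: branch {B=T, D=T} (A, C) contributes 4 new; branch {B=F, C=T, D=F} (A) contributes 2 new; branch {A=F, B=F, D=F} (C) contributes 1 new; branch {A=T, D=T} (B, C) contributes 2 new. Total: 9.

9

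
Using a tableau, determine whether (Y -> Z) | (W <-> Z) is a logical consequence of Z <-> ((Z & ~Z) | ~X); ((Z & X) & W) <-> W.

Yes

Initial set: {(Z <-> ((Z & ~Z) | ~X)); (((Z & X) & W) <-> W); ~((Y -> Z) | (W <-> Z))}.
~((Y -> Z) | (W <-> Z)): α-rule — add ~(Y -> Z), ~(W <-> Z).
~(Y -> Z): α-rule — add Y, ~Z.
(Z <-> ((Z & ~Z) | ~X)): β-rule — branch into Z, ((Z & ~Z) | ~X)  //  ~Z, ~((Z & ~Z) | ~X).
  branch 1 (add Z, ((Z & ~Z) | ~X)):
    × closes — contains both Z and ~Z.
  branch 2 (add ~Z, ~((Z & ~Z) | ~X)):
    ~((Z & ~Z) | ~X): α-rule — add ~(Z & ~Z), ~~X.
    (((Z & X) & W) <-> W): β-rule — branch into ((Z & X) & W), W  //  ~((Z & X) & W), ~W.
      branch 2.1 (add ((Z & X) & W), W):
        ((Z & X) & W): α-rule — add (Z & X), W.
        (Z & X): α-rule — add Z, X.
        × closes — contains both Z and ~Z.
      branch 2.2 (add ~((Z & X) & W), ~W):
        ~(W <-> Z): β-rule — branch into W, ~Z  //  ~W, Z.
          branch 2.2.1 (add W, ~Z):
            × closes — contains both W and ~W.
          branch 2.2.2 (add ~W, Z):
            × closes — contains both Z and ~Z.
All 4 branches close.
Every branch closed, so the premises entail the conclusion.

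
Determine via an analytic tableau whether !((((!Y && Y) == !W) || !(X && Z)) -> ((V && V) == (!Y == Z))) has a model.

Initial set: {!((((!Y && Y) == !W) || !(X && Z)) -> ((V && V) == (!Y == Z)))}.
!((((!Y && Y) == !W) || !(X && Z)) -> ((V && V) == (!Y == Z))): α-rule — add (((!Y && Y) == !W) || !(X && Z)), !((V && V) == (!Y == Z)).
(((!Y && Y) == !W) || !(X && Z)): β-rule — branch into ((!Y && Y) == !W)  //  !(X && Z).
  branch 1 (add ((!Y && Y) == !W)):
    !((V && V) == (!Y == Z)): β-rule — branch into (V && V), !(!Y == Z)  //  !(V && V), (!Y == Z).
      branch 1.1 (add (V && V), !(!Y == Z)):
        (V && V): α-rule — add V, V.
        ((!Y && Y) == !W): β-rule — branch into (!Y && Y), !W  //  !(!Y && Y), !!W.
          branch 1.1.1 (add (!Y && Y), !W):
            (!Y && Y): α-rule — add !Y, Y.
            × closes — contains both Y and !Y.
          branch 1.1.2 (add !(!Y && Y), !!W):
            !(!Y == Z): β-rule — branch into !Y, !Z  //  !!Y, Z.
              branch 1.1.2.1 (add !Y, !Z):
                !(!Y && Y): β-rule — branch into !!Y  //  !Y.
                  branch 1.1.2.1.1 (add !!Y):
                    × closes — contains both Y and !Y.
                  branch 1.1.2.1.2 (add !Y):
                    ○ open, literals {V=true, W=true, Y=false, Z=false}.
              branch 1.1.2.2 (add !!Y, Z):
                !(!Y && Y): β-rule — branch into !!Y  //  !Y.
                  branch 1.1.2.2.1 (add !!Y):
                    ○ open, literals {V=true, W=true, Y=true, Z=true}.
                  branch 1.1.2.2.2 (add !Y):
                    × closes — contains both Y and !Y.
      branch 1.2 (add !(V && V), (!Y == Z)):
        ((!Y && Y) == !W): β-rule — branch into (!Y && Y), !W  //  !(!Y && Y), !!W.
          branch 1.2.1 (add (!Y && Y), !W):
            (!Y && Y): α-rule — add !Y, Y.
            × closes — contains both Y and !Y.
          branch 1.2.2 (add !(!Y && Y), !!W):
            !(V && V): β-rule — branch into !V  //  !V.
              branch 1.2.2.1 (add !V):
                (!Y == Z): β-rule — branch into !Y, Z  //  !!Y, !Z.
                  branch 1.2.2.1.1 (add !Y, Z):
                    !(!Y && Y): β-rule — branch into !!Y  //  !Y.
                      branch 1.2.2.1.1.1 (add !!Y):
                        × closes — contains both Y and !Y.
                      branch 1.2.2.1.1.2 (add !Y):
                        ○ open, literals {V=false, W=true, Y=false, Z=true}.
                  branch 1.2.2.1.2 (add !!Y, !Z):
                    !(!Y && Y): β-rule — branch into !!Y  //  !Y.
                      branch 1.2.2.1.2.1 (add !!Y):
                        ○ open, literals {V=false, W=true, Y=true, Z=false}.
                      branch 1.2.2.1.2.2 (add !Y):
                        × closes — contains both Y and !Y.
              branch 1.2.2.2 (add !V):
                (!Y == Z): β-rule — branch into !Y, Z  //  !!Y, !Z.
                  branch 1.2.2.2.1 (add !Y, Z):
                    !(!Y && Y): β-rule — branch into !!Y  //  !Y.
                      branch 1.2.2.2.1.1 (add !!Y):
                        × closes — contains both Y and !Y.
                      branch 1.2.2.2.1.2 (add !Y):
                        ○ open, literals {V=false, W=true, Y=false, Z=true}.
                  branch 1.2.2.2.2 (add !!Y, !Z):
                    !(!Y && Y): β-rule — branch into !!Y  //  !Y.
                      branch 1.2.2.2.2.1 (add !!Y):
                        ○ open, literals {V=false, W=true, Y=true, Z=false}.
                      branch 1.2.2.2.2.2 (add !Y):
                        × closes — contains both Y and !Y.
  branch 2 (add !(X && Z)):
    !((V && V) == (!Y == Z)): β-rule — branch into (V && V), !(!Y == Z)  //  !(V && V), (!Y == Z).
      branch 2.1 (add (V && V), !(!Y == Z)):
        (V && V): α-rule — add V, V.
        !(X && Z): β-rule — branch into !X  //  !Z.
          branch 2.1.1 (add !X):
            !(!Y == Z): β-rule — branch into !Y, !Z  //  !!Y, Z.
              branch 2.1.1.1 (add !Y, !Z):
                ○ open, literals {V=true, X=false, Y=false, Z=false}.
              branch 2.1.1.2 (add !!Y, Z):
                ○ open, literals {V=true, X=false, Y=true, Z=true}.
          branch 2.1.2 (add !Z):
            !(!Y == Z): β-rule — branch into !Y, !Z  //  !!Y, Z.
              branch 2.1.2.1 (add !Y, !Z):
                ○ open, literals {V=true, Y=false, Z=false}.
              branch 2.1.2.2 (add !!Y, Z):
                × closes — contains both Z and !Z.
      branch 2.2 (add !(V && V), (!Y == Z)):
        !(X && Z): β-rule — branch into !X  //  !Z.
          branch 2.2.1 (add !X):
            !(V && V): β-rule — branch into !V  //  !V.
              branch 2.2.1.1 (add !V):
                (!Y == Z): β-rule — branch into !Y, Z  //  !!Y, !Z.
                  branch 2.2.1.1.1 (add !Y, Z):
                    ○ open, literals {V=false, X=false, Y=false, Z=true}.
                  branch 2.2.1.1.2 (add !!Y, !Z):
                    ○ open, literals {V=false, X=false, Y=true, Z=false}.
              branch 2.2.1.2 (add !V):
                (!Y == Z): β-rule — branch into !Y, Z  //  !!Y, !Z.
                  branch 2.2.1.2.1 (add !Y, Z):
                    ○ open, literals {V=false, X=false, Y=false, Z=true}.
                  branch 2.2.1.2.2 (add !!Y, !Z):
                    ○ open, literals {V=false, X=false, Y=true, Z=false}.
          branch 2.2.2 (add !Z):
            !(V && V): β-rule — branch into !V  //  !V.
              branch 2.2.2.1 (add !V):
                (!Y == Z): β-rule — branch into !Y, Z  //  !!Y, !Z.
                  branch 2.2.2.1.1 (add !Y, Z):
                    × closes — contains both Z and !Z.
                  branch 2.2.2.1.2 (add !!Y, !Z):
                    ○ open, literals {V=false, Y=true, Z=false}.
              branch 2.2.2.2 (add !V):
                (!Y == Z): β-rule — branch into !Y, Z  //  !!Y, !Z.
                  branch 2.2.2.2.1 (add !Y, Z):
                    × closes — contains both Z and !Z.
                  branch 2.2.2.2.2 (add !!Y, !Z):
                    ○ open, literals {V=false, Y=true, Z=false}.
11 branches closed, 15 open.
An open branch gives a satisfying assignment: V=true, W=true, Y=false, Z=false.

Satisfiable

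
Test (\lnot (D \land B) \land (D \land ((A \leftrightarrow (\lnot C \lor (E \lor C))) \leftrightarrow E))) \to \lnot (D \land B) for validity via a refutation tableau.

Valid

Assume the negation and expand:
Initial set: {\lnot ((\lnot (D \land B) \land (D \land ((A \leftrightarrow (\lnot C \lor (E \lor C))) \leftrightarrow E))) \to \lnot (D \land B))}.
\lnot ((\lnot (D \land B) \land (D \land ((A \leftrightarrow (\lnot C \lor (E \lor C))) \leftrightarrow E))) \to \lnot (D \land B)): α-rule — add (\lnot (D \land B) \land (D \land ((A \leftrightarrow (\lnot C \lor (E \lor C))) \leftrightarrow E))), \lnot \lnot (D \land B).
(\lnot (D \land B) \land (D \land ((A \leftrightarrow (\lnot C \lor (E \lor C))) \leftrightarrow E))): α-rule — add \lnot (D \land B), (D \land ((A \leftrightarrow (\lnot C \lor (E \lor C))) \leftrightarrow E)).
\lnot \lnot (D \land B): α-rule — add D, B.
(D \land ((A \leftrightarrow (\lnot C \lor (E \lor C))) \leftrightarrow E)): α-rule — add D, ((A \leftrightarrow (\lnot C \lor (E \lor C))) \leftrightarrow E).
\lnot (D \land B): β-rule — branch into \lnot D  //  \lnot B.
  branch 1 (add \lnot D):
    × closes — contains both D and \lnot D.
  branch 2 (add \lnot B):
    × closes — contains both B and \lnot B.
All 2 branches close.
Every branch closed, so the negation is unsatisfiable and the formula is valid.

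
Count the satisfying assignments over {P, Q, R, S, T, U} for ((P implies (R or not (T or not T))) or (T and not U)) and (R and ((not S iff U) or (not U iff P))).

Initial set: {T (((P implies (R or not (T or not T))) or (T and not U)) and (R and ((not S iff U) or (not U iff P))))}.
T (((P implies (R or not (T or not T))) or (T and not U)) and (R and ((not S iff U) or (not U iff P)))): α-rule — add T ((P implies (R or not (T or not T))) or (T and not U)), T (R and ((not S iff U) or (not U iff P))).
T (R and ((not S iff U) or (not U iff P))): α-rule — add T R, T ((not S iff U) or (not U iff P)).
T ((P implies (R or not (T or not T))) or (T and not U)): β-rule — branch into T (P implies (R or not (T or not T)))  //  T (T and not U).
  branch 1 (add T (P implies (R or not (T or not T)))):
    T ((not S iff U) or (not U iff P)): β-rule — branch into T (not S iff U)  //  T (not U iff P).
      branch 1.1 (add T (not S iff U)):
        T (P implies (R or not (T or not T))): β-rule — branch into F P  //  T (R or not (T or not T)).
          branch 1.1.1 (add F P):
            T (not S iff U): β-rule — branch into T not S, T U  //  F not S, F U.
              branch 1.1.1.1 (add T not S, T U):
                ○ open, literals {P=false, R=true, S=false, U=true}.
              branch 1.1.1.2 (add F not S, F U):
                ○ open, literals {P=false, R=true, S=true, U=false}.
          branch 1.1.2 (add T (R or not (T or not T))):
            T (not S iff U): β-rule — branch into T not S, T U  //  F not S, F U.
              branch 1.1.2.1 (add T not S, T U):
                T (R or not (T or not T)): β-rule — branch into T R  //  T not (T or not T).
                  branch 1.1.2.1.1 (add T R):
                    ○ open, literals {R=true, S=false, U=true}.
                  branch 1.1.2.1.2 (add T not (T or not T)):
                    T not (T or not T): α-rule — add F T, F not T.
                    × closes — contains both T and not T.
              branch 1.1.2.2 (add F not S, F U):
                T (R or not (T or not T)): β-rule — branch into T R  //  T not (T or not T).
                  branch 1.1.2.2.1 (add T R):
                    ○ open, literals {R=true, S=true, U=false}.
                  branch 1.1.2.2.2 (add T not (T or not T)):
                    T not (T or not T): α-rule — add F T, F not T.
                    × closes — contains both T and not T.
      branch 1.2 (add T (not U iff P)):
        T (P implies (R or not (T or not T))): β-rule — branch into F P  //  T (R or not (T or not T)).
          branch 1.2.1 (add F P):
            T (not U iff P): β-rule — branch into T not U, T P  //  F not U, F P.
              branch 1.2.1.1 (add T not U, T P):
                × closes — contains both P and not P.
              branch 1.2.1.2 (add F not U, F P):
                ○ open, literals {P=false, R=true, U=true}.
          branch 1.2.2 (add T (R or not (T or not T))):
            T (not U iff P): β-rule — branch into T not U, T P  //  F not U, F P.
              branch 1.2.2.1 (add T not U, T P):
                T (R or not (T or not T)): β-rule — branch into T R  //  T not (T or not T).
                  branch 1.2.2.1.1 (add T R):
                    ○ open, literals {P=true, R=true, U=false}.
                  branch 1.2.2.1.2 (add T not (T or not T)):
                    T not (T or not T): α-rule — add F T, F not T.
                    × closes — contains both T and not T.
              branch 1.2.2.2 (add F not U, F P):
                T (R or not (T or not T)): β-rule — branch into T R  //  T not (T or not T).
                  branch 1.2.2.2.1 (add T R):
                    ○ open, literals {P=false, R=true, U=true}.
                  branch 1.2.2.2.2 (add T not (T or not T)):
                    T not (T or not T): α-rule — add F T, F not T.
                    × closes — contains both T and not T.
  branch 2 (add T (T and not U)):
    T (T and not U): α-rule — add T T, T not U.
    T ((not S iff U) or (not U iff P)): β-rule — branch into T (not S iff U)  //  T (not U iff P).
      branch 2.1 (add T (not S iff U)):
        T (not S iff U): β-rule — branch into T not S, T U  //  F not S, F U.
          branch 2.1.1 (add T not S, T U):
            × closes — contains both U and not U.
          branch 2.1.2 (add F not S, F U):
            ○ open, literals {R=true, S=true, T=true, U=false}.
      branch 2.2 (add T (not U iff P)):
        T (not U iff P): β-rule — branch into T not U, T P  //  F not U, F P.
          branch 2.2.1 (add T not U, T P):
            ○ open, literals {P=true, R=true, T=true, U=false}.
          branch 2.2.2 (add F not U, F P):
            × closes — contains both U and not U.
7 branches closed, 9 open.
Each open branch fixes some atoms; the unmentioned ones are free. Counting distinct full assignments: branch {P=false, R=true, S=false, U=true} (Q, T) contributes 4 new; branch {P=false, R=true, S=true, U=false} (Q, T) contributes 4 new; branch {R=true, S=false, U=true} (P, Q, T) contributes 4 new; branch {R=true, S=true, U=false} (P, Q, T) contributes 4 new; branch {P=false, R=true, U=true} (Q, S, T) contributes 4 new; branch {P=true, R=true, U=false} (Q, S, T) contributes 4 new; branch {P=false, R=true, U=true} (Q, S, T) contributes 0 new; branch {R=true, S=true, T=true, U=false} (P, Q) contributes 0 new; branch {P=true, R=true, T=true, U=false} (Q, S) contributes 0 new. Total: 24.

24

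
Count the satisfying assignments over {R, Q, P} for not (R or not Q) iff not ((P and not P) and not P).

Initial set: {(not (R or not Q) iff not ((P and not P) and not P))}.
(not (R or not Q) iff not ((P and not P) and not P)): β-rule — branch into not (R or not Q), not ((P and not P) and not P)  //  not not (R or not Q), not not ((P and not P) and not P).
  branch 1 (add not (R or not Q), not ((P and not P) and not P)):
    not (R or not Q): α-rule — add not R, not not Q.
    not ((P and not P) and not P): β-rule — branch into not (P and not P)  //  not not P.
      branch 1.1 (add not (P and not P)):
        not (P and not P): β-rule — branch into not P  //  not not P.
          branch 1.1.1 (add not P):
            ○ open, literals {P=F, Q=T, R=F}.
          branch 1.1.2 (add not not P):
            ○ open, literals {P=T, Q=T, R=F}.
      branch 1.2 (add not not P):
        ○ open, literals {P=T, Q=T, R=F}.
  branch 2 (add not not (R or not Q), not not ((P and not P) and not P)):
    not not ((P and not P) and not P): α-rule — add (P and not P), not P.
    (P and not P): α-rule — add P, not P.
    × closes — contains both P and not P.
1 branch closed, 3 open.
Each open branch fixes some atoms; the unmentioned ones are free. Counting distinct full assignments: branch {P=F, Q=T, R=F} (none free) contributes 1 new; branch {P=T, Q=T, R=F} (none free) contributes 1 new; branch {P=T, Q=T, R=F} (none free) contributes 0 new. Total: 2.

2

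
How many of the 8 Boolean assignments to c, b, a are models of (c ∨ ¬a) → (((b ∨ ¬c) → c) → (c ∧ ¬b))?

6

Initial set: {((c ∨ ¬a) → (((b ∨ ¬c) → c) → (c ∧ ¬b)))}.
((c ∨ ¬a) → (((b ∨ ¬c) → c) → (c ∧ ¬b))): β-rule — branch into ¬(c ∨ ¬a)  //  (((b ∨ ¬c) → c) → (c ∧ ¬b)).
  branch 1 (add ¬(c ∨ ¬a)):
    ¬(c ∨ ¬a): α-rule — add ¬c, ¬¬a.
    ○ open, literals {a=true, c=false}.
  branch 2 (add (((b ∨ ¬c) → c) → (c ∧ ¬b))):
    (((b ∨ ¬c) → c) → (c ∧ ¬b)): β-rule — branch into ¬((b ∨ ¬c) → c)  //  (c ∧ ¬b).
      branch 2.1 (add ¬((b ∨ ¬c) → c)):
        ¬((b ∨ ¬c) → c): α-rule — add (b ∨ ¬c), ¬c.
        (b ∨ ¬c): β-rule — branch into b  //  ¬c.
          branch 2.1.1 (add b):
            ○ open, literals {b=true, c=false}.
          branch 2.1.2 (add ¬c):
            ○ open, literals {c=false}.
      branch 2.2 (add (c ∧ ¬b)):
        (c ∧ ¬b): α-rule — add c, ¬b.
        ○ open, literals {b=false, c=true}.
0 branches closed, 4 open.
Each open branch fixes some atoms; the unmentioned ones are free. Counting distinct full assignments: branch {a=true, c=false} (b) contributes 2 new; branch {b=true, c=false} (a) contributes 1 new; branch {c=false} (b, a) contributes 1 new; branch {b=false, c=true} (a) contributes 2 new. Total: 6.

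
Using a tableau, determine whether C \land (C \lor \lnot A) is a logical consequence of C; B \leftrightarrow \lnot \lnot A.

Yes

Initial set: {C; (B \leftrightarrow \lnot \lnot A); \lnot (C \land (C \lor \lnot A))}.
(B \leftrightarrow \lnot \lnot A): β-rule — branch into B, \lnot \lnot A  //  \lnot B, \lnot \lnot \lnot A.
  branch 1 (add B, \lnot \lnot A):
    \lnot \lnot A: drop double negation, giving A.
    \lnot (C \land (C \lor \lnot A)): β-rule — branch into \lnot C  //  \lnot (C \lor \lnot A).
      branch 1.1 (add \lnot C):
        × closes — contains both C and \lnot C.
      branch 1.2 (add \lnot (C \lor \lnot A)):
        \lnot (C \lor \lnot A): α-rule — add \lnot C, \lnot \lnot A.
        × closes — contains both C and \lnot C.
  branch 2 (add \lnot B, \lnot \lnot \lnot A):
    \lnot \lnot \lnot A: drop double negation, giving \lnot A.
    \lnot (C \land (C \lor \lnot A)): β-rule — branch into \lnot C  //  \lnot (C \lor \lnot A).
      branch 2.1 (add \lnot C):
        × closes — contains both C and \lnot C.
      branch 2.2 (add \lnot (C \lor \lnot A)):
        \lnot (C \lor \lnot A): α-rule — add \lnot C, \lnot \lnot A.
        × closes — contains both C and \lnot C.
All 4 branches close.
Every branch closed, so the premises entail the conclusion.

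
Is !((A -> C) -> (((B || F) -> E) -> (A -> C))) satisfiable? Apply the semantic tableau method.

Unsatisfiable

Initial set: {T !((A -> C) -> (((B || F) -> E) -> (A -> C)))}.
T !((A -> C) -> (((B || F) -> E) -> (A -> C))): α-rule — add T (A -> C), F (((B || F) -> E) -> (A -> C)).
F (((B || F) -> E) -> (A -> C)): α-rule — add T ((B || F) -> E), F (A -> C).
F (A -> C): α-rule — add T A, F C.
T (A -> C): β-rule — branch into F A  //  T C.
  branch 1 (add F A):
    × closes — contains both A and !A.
  branch 2 (add T C):
    × closes — contains both C and !C.
All 2 branches close.
Every branch closed; the formula is unsatisfiable.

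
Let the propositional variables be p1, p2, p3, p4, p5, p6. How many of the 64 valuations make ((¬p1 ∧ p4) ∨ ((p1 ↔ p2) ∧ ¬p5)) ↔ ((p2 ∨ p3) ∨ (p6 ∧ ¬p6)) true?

Initial set: {(((¬p1 ∧ p4) ∨ ((p1 ↔ p2) ∧ ¬p5)) ↔ ((p2 ∨ p3) ∨ (p6 ∧ ¬p6)))}.
(((¬p1 ∧ p4) ∨ ((p1 ↔ p2) ∧ ¬p5)) ↔ ((p2 ∨ p3) ∨ (p6 ∧ ¬p6))): β-rule — branch into ((¬p1 ∧ p4) ∨ ((p1 ↔ p2) ∧ ¬p5)), ((p2 ∨ p3) ∨ (p6 ∧ ¬p6))  //  ¬((¬p1 ∧ p4) ∨ ((p1 ↔ p2) ∧ ¬p5)), ¬((p2 ∨ p3) ∨ (p6 ∧ ¬p6)).
  branch 1 (add ((¬p1 ∧ p4) ∨ ((p1 ↔ p2) ∧ ¬p5)), ((p2 ∨ p3) ∨ (p6 ∧ ¬p6))):
    ((¬p1 ∧ p4) ∨ ((p1 ↔ p2) ∧ ¬p5)): β-rule — branch into (¬p1 ∧ p4)  //  ((p1 ↔ p2) ∧ ¬p5).
      branch 1.1 (add (¬p1 ∧ p4)):
        (¬p1 ∧ p4): α-rule — add ¬p1, p4.
        ((p2 ∨ p3) ∨ (p6 ∧ ¬p6)): β-rule — branch into (p2 ∨ p3)  //  (p6 ∧ ¬p6).
          branch 1.1.1 (add (p2 ∨ p3)):
            (p2 ∨ p3): β-rule — branch into p2  //  p3.
              branch 1.1.1.1 (add p2):
                ○ open, literals {p1=0, p2=1, p4=1}.
              branch 1.1.1.2 (add p3):
                ○ open, literals {p1=0, p3=1, p4=1}.
          branch 1.1.2 (add (p6 ∧ ¬p6)):
            (p6 ∧ ¬p6): α-rule — add p6, ¬p6.
            × closes — contains both p6 and ¬p6.
      branch 1.2 (add ((p1 ↔ p2) ∧ ¬p5)):
        ((p1 ↔ p2) ∧ ¬p5): α-rule — add (p1 ↔ p2), ¬p5.
        ((p2 ∨ p3) ∨ (p6 ∧ ¬p6)): β-rule — branch into (p2 ∨ p3)  //  (p6 ∧ ¬p6).
          branch 1.2.1 (add (p2 ∨ p3)):
            (p1 ↔ p2): β-rule — branch into p1, p2  //  ¬p1, ¬p2.
              branch 1.2.1.1 (add p1, p2):
                (p2 ∨ p3): β-rule — branch into p2  //  p3.
                  branch 1.2.1.1.1 (add p2):
                    ○ open, literals {p1=1, p2=1, p5=0}.
                  branch 1.2.1.1.2 (add p3):
                    ○ open, literals {p1=1, p2=1, p3=1, p5=0}.
              branch 1.2.1.2 (add ¬p1, ¬p2):
                (p2 ∨ p3): β-rule — branch into p2  //  p3.
                  branch 1.2.1.2.1 (add p2):
                    × closes — contains both p2 and ¬p2.
                  branch 1.2.1.2.2 (add p3):
                    ○ open, literals {p1=0, p2=0, p3=1, p5=0}.
          branch 1.2.2 (add (p6 ∧ ¬p6)):
            (p6 ∧ ¬p6): α-rule — add p6, ¬p6.
            × closes — contains both p6 and ¬p6.
  branch 2 (add ¬((¬p1 ∧ p4) ∨ ((p1 ↔ p2) ∧ ¬p5)), ¬((p2 ∨ p3) ∨ (p6 ∧ ¬p6))):
    ¬((¬p1 ∧ p4) ∨ ((p1 ↔ p2) ∧ ¬p5)): α-rule — add ¬(¬p1 ∧ p4), ¬((p1 ↔ p2) ∧ ¬p5).
    ¬((p2 ∨ p3) ∨ (p6 ∧ ¬p6)): α-rule — add ¬(p2 ∨ p3), ¬(p6 ∧ ¬p6).
    ¬(p2 ∨ p3): α-rule — add ¬p2, ¬p3.
    ¬(¬p1 ∧ p4): β-rule — branch into ¬¬p1  //  ¬p4.
      branch 2.1 (add ¬¬p1):
        ¬((p1 ↔ p2) ∧ ¬p5): β-rule — branch into ¬(p1 ↔ p2)  //  ¬¬p5.
          branch 2.1.1 (add ¬(p1 ↔ p2)):
            ¬(p6 ∧ ¬p6): β-rule — branch into ¬p6  //  ¬¬p6.
              branch 2.1.1.1 (add ¬p6):
                ¬(p1 ↔ p2): β-rule — branch into p1, ¬p2  //  ¬p1, p2.
                  branch 2.1.1.1.1 (add p1, ¬p2):
                    ○ open, literals {p1=1, p2=0, p3=0, p6=0}.
                  branch 2.1.1.1.2 (add ¬p1, p2):
                    × closes — contains both p1 and ¬p1.
              branch 2.1.1.2 (add ¬¬p6):
                ¬(p1 ↔ p2): β-rule — branch into p1, ¬p2  //  ¬p1, p2.
                  branch 2.1.1.2.1 (add p1, ¬p2):
                    ○ open, literals {p1=1, p2=0, p3=0, p6=1}.
                  branch 2.1.1.2.2 (add ¬p1, p2):
                    × closes — contains both p1 and ¬p1.
          branch 2.1.2 (add ¬¬p5):
            ¬(p6 ∧ ¬p6): β-rule — branch into ¬p6  //  ¬¬p6.
              branch 2.1.2.1 (add ¬p6):
                ○ open, literals {p1=1, p2=0, p3=0, p5=1, p6=0}.
              branch 2.1.2.2 (add ¬¬p6):
                ○ open, literals {p1=1, p2=0, p3=0, p5=1, p6=1}.
      branch 2.2 (add ¬p4):
        ¬((p1 ↔ p2) ∧ ¬p5): β-rule — branch into ¬(p1 ↔ p2)  //  ¬¬p5.
          branch 2.2.1 (add ¬(p1 ↔ p2)):
            ¬(p6 ∧ ¬p6): β-rule — branch into ¬p6  //  ¬¬p6.
              branch 2.2.1.1 (add ¬p6):
                ¬(p1 ↔ p2): β-rule — branch into p1, ¬p2  //  ¬p1, p2.
                  branch 2.2.1.1.1 (add p1, ¬p2):
                    ○ open, literals {p1=1, p2=0, p3=0, p4=0, p6=0}.
                  branch 2.2.1.1.2 (add ¬p1, p2):
                    × closes — contains both p2 and ¬p2.
              branch 2.2.1.2 (add ¬¬p6):
                ¬(p1 ↔ p2): β-rule — branch into p1, ¬p2  //  ¬p1, p2.
                  branch 2.2.1.2.1 (add p1, ¬p2):
                    ○ open, literals {p1=1, p2=0, p3=0, p4=0, p6=1}.
                  branch 2.2.1.2.2 (add ¬p1, p2):
                    × closes — contains both p2 and ¬p2.
          branch 2.2.2 (add ¬¬p5):
            ¬(p6 ∧ ¬p6): β-rule — branch into ¬p6  //  ¬¬p6.
              branch 2.2.2.1 (add ¬p6):
                ○ open, literals {p2=0, p3=0, p4=0, p5=1, p6=0}.
              branch 2.2.2.2 (add ¬¬p6):
                ○ open, literals {p2=0, p3=0, p4=0, p5=1, p6=1}.
7 branches closed, 13 open.
Each open branch fixes some atoms; the unmentioned ones are free. Counting distinct full assignments: branch {p1=0, p2=1, p4=1} (p3, p5, p6) contributes 8 new; branch {p1=0, p3=1, p4=1} (p2, p5, p6) contributes 4 new; branch {p1=1, p2=1, p5=0} (p3, p4, p6) contributes 8 new; branch {p1=1, p2=1, p3=1, p5=0} (p4, p6) contributes 0 new; branch {p1=0, p2=0, p3=1, p5=0} (p4, p6) contributes 2 new; branch {p1=1, p2=0, p3=0, p6=0} (p4, p5) contributes 4 new; branch {p1=1, p2=0, p3=0, p6=1} (p4, p5) contributes 4 new; branch {p1=1, p2=0, p3=0, p5=1, p6=0} (p4) contributes 0 new; branch {p1=1, p2=0, p3=0, p5=1, p6=1} (p4) contributes 0 new; branch {p1=1, p2=0, p3=0, p4=0, p6=0} (p5) contributes 0 new; branch {p1=1, p2=0, p3=0, p4=0, p6=1} (p5) contributes 0 new; branch {p2=0, p3=0, p4=0, p5=1, p6=0} (p1) contributes 1 new; branch {p2=0, p3=0, p4=0, p5=1, p6=1} (p1) contributes 1 new. Total: 32.

32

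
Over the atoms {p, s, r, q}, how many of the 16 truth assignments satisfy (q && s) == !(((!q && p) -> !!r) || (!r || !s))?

Initial set: {((q && s) == !(((!q && p) -> !!r) || (!r || !s)))}.
((q && s) == !(((!q && p) -> !!r) || (!r || !s))): β-rule — branch into (q && s), !(((!q && p) -> !!r) || (!r || !s))  //  !(q && s), !!(((!q && p) -> !!r) || (!r || !s)).
  branch 1 (add (q && s), !(((!q && p) -> !!r) || (!r || !s))):
    (q && s): α-rule — add q, s.
    !(((!q && p) -> !!r) || (!r || !s)): α-rule — add !((!q && p) -> !!r), !(!r || !s).
    !((!q && p) -> !!r): α-rule — add (!q && p), !!!r.
    !(!r || !s): α-rule — add !!r, !!s.
    (!q && p): α-rule — add !q, p.
    × closes — contains both q and !q.
  branch 2 (add !(q && s), !!(((!q && p) -> !!r) || (!r || !s))):
    !(q && s): β-rule — branch into !q  //  !s.
      branch 2.1 (add !q):
        !!(((!q && p) -> !!r) || (!r || !s)): β-rule — branch into ((!q && p) -> !!r)  //  (!r || !s).
          branch 2.1.1 (add ((!q && p) -> !!r)):
            ((!q && p) -> !!r): β-rule — branch into !(!q && p)  //  !!r.
              branch 2.1.1.1 (add !(!q && p)):
                !(!q && p): β-rule — branch into !!q  //  !p.
                  branch 2.1.1.1.1 (add !!q):
                    × closes — contains both q and !q.
                  branch 2.1.1.1.2 (add !p):
                    ○ open, literals {p=F, q=F}.
              branch 2.1.1.2 (add !!r):
                !!r: drop double negation, giving r.
                ○ open, literals {q=F, r=T}.
          branch 2.1.2 (add (!r || !s)):
            (!r || !s): β-rule — branch into !r  //  !s.
              branch 2.1.2.1 (add !r):
                ○ open, literals {q=F, r=F}.
              branch 2.1.2.2 (add !s):
                ○ open, literals {q=F, s=F}.
      branch 2.2 (add !s):
        !!(((!q && p) -> !!r) || (!r || !s)): β-rule — branch into ((!q && p) -> !!r)  //  (!r || !s).
          branch 2.2.1 (add ((!q && p) -> !!r)):
            ((!q && p) -> !!r): β-rule — branch into !(!q && p)  //  !!r.
              branch 2.2.1.1 (add !(!q && p)):
                !(!q && p): β-rule — branch into !!q  //  !p.
                  branch 2.2.1.1.1 (add !!q):
                    ○ open, literals {q=T, s=F}.
                  branch 2.2.1.1.2 (add !p):
                    ○ open, literals {p=F, s=F}.
              branch 2.2.1.2 (add !!r):
                !!r: drop double negation, giving r.
                ○ open, literals {r=T, s=F}.
          branch 2.2.2 (add (!r || !s)):
            (!r || !s): β-rule — branch into !r  //  !s.
              branch 2.2.2.1 (add !r):
                ○ open, literals {r=F, s=F}.
              branch 2.2.2.2 (add !s):
                ○ open, literals {s=F}.
2 branches closed, 9 open.
Each open branch fixes some atoms; the unmentioned ones are free. Counting distinct full assignments: branch {p=F, q=F} (s, r) contributes 4 new; branch {q=F, r=T} (p, s) contributes 2 new; branch {q=F, r=F} (p, s) contributes 2 new; branch {q=F, s=F} (p, r) contributes 0 new; branch {q=T, s=F} (p, r) contributes 4 new; branch {p=F, s=F} (r, q) contributes 0 new; branch {r=T, s=F} (p, q) contributes 0 new; branch {r=F, s=F} (p, q) contributes 0 new; branch {s=F} (p, r, q) contributes 0 new. Total: 12.

12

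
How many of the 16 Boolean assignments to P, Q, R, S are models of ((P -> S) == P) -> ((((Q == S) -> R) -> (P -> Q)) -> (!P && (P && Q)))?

Initial set: {(((P -> S) == P) -> ((((Q == S) -> R) -> (P -> Q)) -> (!P && (P && Q))))}.
(((P -> S) == P) -> ((((Q == S) -> R) -> (P -> Q)) -> (!P && (P && Q)))): β-rule — branch into !((P -> S) == P)  //  ((((Q == S) -> R) -> (P -> Q)) -> (!P && (P && Q))).
  branch 1 (add !((P -> S) == P)):
    !((P -> S) == P): β-rule — branch into (P -> S), !P  //  !(P -> S), P.
      branch 1.1 (add (P -> S), !P):
        (P -> S): β-rule — branch into !P  //  S.
          branch 1.1.1 (add !P):
            ○ open, literals {P=false}.
          branch 1.1.2 (add S):
            ○ open, literals {P=false, S=true}.
      branch 1.2 (add !(P -> S), P):
        !(P -> S): α-rule — add P, !S.
        ○ open, literals {P=true, S=false}.
  branch 2 (add ((((Q == S) -> R) -> (P -> Q)) -> (!P && (P && Q)))):
    ((((Q == S) -> R) -> (P -> Q)) -> (!P && (P && Q))): β-rule — branch into !(((Q == S) -> R) -> (P -> Q))  //  (!P && (P && Q)).
      branch 2.1 (add !(((Q == S) -> R) -> (P -> Q))):
        !(((Q == S) -> R) -> (P -> Q)): α-rule — add ((Q == S) -> R), !(P -> Q).
        !(P -> Q): α-rule — add P, !Q.
        ((Q == S) -> R): β-rule — branch into !(Q == S)  //  R.
          branch 2.1.1 (add !(Q == S)):
            !(Q == S): β-rule — branch into Q, !S  //  !Q, S.
              branch 2.1.1.1 (add Q, !S):
                × closes — contains both Q and !Q.
              branch 2.1.1.2 (add !Q, S):
                ○ open, literals {P=true, Q=false, S=true}.
          branch 2.1.2 (add R):
            ○ open, literals {P=true, Q=false, R=true}.
      branch 2.2 (add (!P && (P && Q))):
        (!P && (P && Q)): α-rule — add !P, (P && Q).
        (P && Q): α-rule — add P, Q.
        × closes — contains both P and !P.
2 branches closed, 5 open.
Each open branch fixes some atoms; the unmentioned ones are free. Counting distinct full assignments: branch {P=false} (Q, R, S) contributes 8 new; branch {P=false, S=true} (Q, R) contributes 0 new; branch {P=true, S=false} (Q, R) contributes 4 new; branch {P=true, Q=false, S=true} (R) contributes 2 new; branch {P=true, Q=false, R=true} (S) contributes 0 new. Total: 14.

14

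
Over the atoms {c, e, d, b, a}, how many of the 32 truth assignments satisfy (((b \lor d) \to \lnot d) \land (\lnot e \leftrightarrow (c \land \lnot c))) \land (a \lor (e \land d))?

4

Initial set: {((((b \lor d) \to \lnot d) \land (\lnot e \leftrightarrow (c \land \lnot c))) \land (a \lor (e \land d)))}.
((((b \lor d) \to \lnot d) \land (\lnot e \leftrightarrow (c \land \lnot c))) \land (a \lor (e \land d))): α-rule — add (((b \lor d) \to \lnot d) \land (\lnot e \leftrightarrow (c \land \lnot c))), (a \lor (e \land d)).
(((b \lor d) \to \lnot d) \land (\lnot e \leftrightarrow (c \land \lnot c))): α-rule — add ((b \lor d) \to \lnot d), (\lnot e \leftrightarrow (c \land \lnot c)).
(a \lor (e \land d)): β-rule — branch into a  //  (e \land d).
  branch 1 (add a):
    ((b \lor d) \to \lnot d): β-rule — branch into \lnot (b \lor d)  //  \lnot d.
      branch 1.1 (add \lnot (b \lor d)):
        \lnot (b \lor d): α-rule — add \lnot b, \lnot d.
        (\lnot e \leftrightarrow (c \land \lnot c)): β-rule — branch into \lnot e, (c \land \lnot c)  //  \lnot \lnot e, \lnot (c \land \lnot c).
          branch 1.1.1 (add \lnot e, (c \land \lnot c)):
            (c \land \lnot c): α-rule — add c, \lnot c.
            × closes — contains both c and \lnot c.
          branch 1.1.2 (add \lnot \lnot e, \lnot (c \land \lnot c)):
            \lnot (c \land \lnot c): β-rule — branch into \lnot c  //  \lnot \lnot c.
              branch 1.1.2.1 (add \lnot c):
                ○ open, literals {a=true, b=false, c=false, d=false, e=true}.
              branch 1.1.2.2 (add \lnot \lnot c):
                ○ open, literals {a=true, b=false, c=true, d=false, e=true}.
      branch 1.2 (add \lnot d):
        (\lnot e \leftrightarrow (c \land \lnot c)): β-rule — branch into \lnot e, (c \land \lnot c)  //  \lnot \lnot e, \lnot (c \land \lnot c).
          branch 1.2.1 (add \lnot e, (c \land \lnot c)):
            (c \land \lnot c): α-rule — add c, \lnot c.
            × closes — contains both c and \lnot c.
          branch 1.2.2 (add \lnot \lnot e, \lnot (c \land \lnot c)):
            \lnot (c \land \lnot c): β-rule — branch into \lnot c  //  \lnot \lnot c.
              branch 1.2.2.1 (add \lnot c):
                ○ open, literals {a=true, c=false, d=false, e=true}.
              branch 1.2.2.2 (add \lnot \lnot c):
                ○ open, literals {a=true, c=true, d=false, e=true}.
  branch 2 (add (e \land d)):
    (e \land d): α-rule — add e, d.
    ((b \lor d) \to \lnot d): β-rule — branch into \lnot (b \lor d)  //  \lnot d.
      branch 2.1 (add \lnot (b \lor d)):
        \lnot (b \lor d): α-rule — add \lnot b, \lnot d.
        × closes — contains both d and \lnot d.
      branch 2.2 (add \lnot d):
        × closes — contains both d and \lnot d.
4 branches closed, 4 open.
Each open branch fixes some atoms; the unmentioned ones are free. Counting distinct full assignments: branch {a=true, b=false, c=false, d=false, e=true} (none free) contributes 1 new; branch {a=true, b=false, c=true, d=false, e=true} (none free) contributes 1 new; branch {a=true, c=false, d=false, e=true} (b) contributes 1 new; branch {a=true, c=true, d=false, e=true} (b) contributes 1 new. Total: 4.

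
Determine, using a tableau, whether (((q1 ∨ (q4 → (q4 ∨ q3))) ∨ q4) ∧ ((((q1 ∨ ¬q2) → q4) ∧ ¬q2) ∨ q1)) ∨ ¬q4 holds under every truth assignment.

Assume the negation and expand:
Initial set: {¬((((q1 ∨ (q4 → (q4 ∨ q3))) ∨ q4) ∧ ((((q1 ∨ ¬q2) → q4) ∧ ¬q2) ∨ q1)) ∨ ¬q4)}.
¬((((q1 ∨ (q4 → (q4 ∨ q3))) ∨ q4) ∧ ((((q1 ∨ ¬q2) → q4) ∧ ¬q2) ∨ q1)) ∨ ¬q4): α-rule — add ¬(((q1 ∨ (q4 → (q4 ∨ q3))) ∨ q4) ∧ ((((q1 ∨ ¬q2) → q4) ∧ ¬q2) ∨ q1)), ¬¬q4.
¬(((q1 ∨ (q4 → (q4 ∨ q3))) ∨ q4) ∧ ((((q1 ∨ ¬q2) → q4) ∧ ¬q2) ∨ q1)): β-rule — branch into ¬((q1 ∨ (q4 → (q4 ∨ q3))) ∨ q4)  //  ¬((((q1 ∨ ¬q2) → q4) ∧ ¬q2) ∨ q1).
  branch 1 (add ¬((q1 ∨ (q4 → (q4 ∨ q3))) ∨ q4)):
    ¬((q1 ∨ (q4 → (q4 ∨ q3))) ∨ q4): α-rule — add ¬(q1 ∨ (q4 → (q4 ∨ q3))), ¬q4.
    × closes — contains both q4 and ¬q4.
  branch 2 (add ¬((((q1 ∨ ¬q2) → q4) ∧ ¬q2) ∨ q1)):
    ¬((((q1 ∨ ¬q2) → q4) ∧ ¬q2) ∨ q1): α-rule — add ¬(((q1 ∨ ¬q2) → q4) ∧ ¬q2), ¬q1.
    ¬(((q1 ∨ ¬q2) → q4) ∧ ¬q2): β-rule — branch into ¬((q1 ∨ ¬q2) → q4)  //  ¬¬q2.
      branch 2.1 (add ¬((q1 ∨ ¬q2) → q4)):
        ¬((q1 ∨ ¬q2) → q4): α-rule — add (q1 ∨ ¬q2), ¬q4.
        × closes — contains both q4 and ¬q4.
      branch 2.2 (add ¬¬q2):
        ○ open, literals {q1=0, q2=1, q4=1}.
2 branches closed, 1 open.
An open branch gives a countermodel: q1=0, q2=1, q4=1 (unmentioned atoms arbitrary); under it the original formula is false.

Not valid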